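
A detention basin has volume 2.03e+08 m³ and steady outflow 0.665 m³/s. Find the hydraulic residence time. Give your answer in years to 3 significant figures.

9.67 yr

Q = 0.665 m³/s × 3.156e+07 s/yr = 2.099e+07 m³/yr.
Hydraulic residence time τ = V/Q = 2.03e+08/2.099e+07 = 9.673 yr.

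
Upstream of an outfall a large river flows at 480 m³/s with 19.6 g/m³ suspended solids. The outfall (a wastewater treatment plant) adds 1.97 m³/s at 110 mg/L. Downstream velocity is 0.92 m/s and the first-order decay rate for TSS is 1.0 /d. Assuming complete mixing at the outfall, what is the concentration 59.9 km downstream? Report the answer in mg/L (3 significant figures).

After complete mixing, C₀ = (1.97·110 + 480·19.6) / 482 = 19.97 mg/L.
Travel time t = 5.99e+04 m / 0.92 m/s = 6.511e+04 s = 0.7536 d.
C = 19.97·exp(−1.0·0.7536) = 19.97·0.4707 = 9.399 mg/L.

9.40 mg/L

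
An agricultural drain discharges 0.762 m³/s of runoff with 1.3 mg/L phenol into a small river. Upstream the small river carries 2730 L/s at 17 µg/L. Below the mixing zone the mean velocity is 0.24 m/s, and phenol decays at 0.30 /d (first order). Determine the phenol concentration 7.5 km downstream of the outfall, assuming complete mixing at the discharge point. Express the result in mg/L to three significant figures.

2730 L/s = 2.73 m³/s.
17 µg/L = 0.017 mg/L.
After complete mixing, C₀ = (0.762·1.3 + 2.73·0.017) / 3.492 = 0.297 mg/L.
Travel time t = 7500 m / 0.24 m/s = 3.125e+04 s = 0.3617 d.
C = 0.297·exp(−0.30·0.3617) = 0.297·0.8972 = 0.2664 mg/L.

0.266 mg/L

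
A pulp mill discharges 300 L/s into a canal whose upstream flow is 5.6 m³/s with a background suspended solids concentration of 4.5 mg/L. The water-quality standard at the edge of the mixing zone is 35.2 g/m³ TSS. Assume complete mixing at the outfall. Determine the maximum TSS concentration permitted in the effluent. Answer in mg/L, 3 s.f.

300 L/s = 0.3 m³/s.
Mass balance: 35.2·5.9 = 0.3·Cₑ + 5.6·4.5.
Cₑ = (207.7 − 25.2) / 0.3 = 608.3 mg/L.

608 mg/L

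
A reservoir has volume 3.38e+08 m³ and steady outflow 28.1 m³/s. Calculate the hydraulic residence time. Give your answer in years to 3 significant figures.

0.381 yr

Q = 28.1 m³/s × 3.156e+07 s/yr = 8.868e+08 m³/yr.
Hydraulic residence time τ = V/Q = 3.38e+08/8.868e+08 = 0.3812 yr.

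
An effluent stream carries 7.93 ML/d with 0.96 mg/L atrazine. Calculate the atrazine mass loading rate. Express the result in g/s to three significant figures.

0.0881 g/s

7.93 ML/d = 0.09178 m³/s.
Mass flux = Q·C = 0.09178 m³/s × 0.96 g/m³ = 0.08811 g/s.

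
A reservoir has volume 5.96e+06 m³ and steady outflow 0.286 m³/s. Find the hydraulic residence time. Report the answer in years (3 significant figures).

0.660 yr

Q = 0.286 m³/s × 3.156e+07 s/yr = 9.025e+06 m³/yr.
Hydraulic residence time τ = V/Q = 5.96e+06/9.025e+06 = 0.6604 yr.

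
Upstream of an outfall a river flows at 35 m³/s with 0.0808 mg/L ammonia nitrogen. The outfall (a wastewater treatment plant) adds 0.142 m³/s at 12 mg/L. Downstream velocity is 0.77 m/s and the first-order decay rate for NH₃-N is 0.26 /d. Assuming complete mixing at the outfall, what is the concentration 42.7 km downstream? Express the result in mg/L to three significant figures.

0.109 mg/L

After complete mixing, C₀ = (0.142·12 + 35·0.0808) / 35.14 = 0.129 mg/L.
Travel time t = 4.27e+04 m / 0.77 m/s = 5.545e+04 s = 0.6418 d.
C = 0.129·exp(−0.26·0.6418) = 0.129·0.8463 = 0.1091 mg/L.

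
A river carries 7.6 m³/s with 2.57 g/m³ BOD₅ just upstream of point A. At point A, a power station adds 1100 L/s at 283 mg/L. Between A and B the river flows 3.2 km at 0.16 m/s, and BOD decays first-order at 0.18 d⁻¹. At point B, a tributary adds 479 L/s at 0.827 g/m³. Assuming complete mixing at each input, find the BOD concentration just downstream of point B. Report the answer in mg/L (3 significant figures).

34.6 mg/L

1100 L/s = 1.1 m³/s.
After input A: C = (7.6·2.57 + 1.1·283) / 8.7 = 38.03 mg/L.
Over the 3.2 km reach to input B (t = 2e+04 s = 0.2315 d), decay gives C = 38.03·exp(−0.18·0.2315) = 36.47 mg/L.
479 L/s = 0.479 m³/s.
After input B: C = (8.7·36.47 + 0.479·0.827) / 9.179 = 34.61 mg/L.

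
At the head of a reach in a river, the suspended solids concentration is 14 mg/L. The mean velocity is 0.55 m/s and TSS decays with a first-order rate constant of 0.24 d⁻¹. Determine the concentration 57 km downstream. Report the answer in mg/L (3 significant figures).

Travel time t = 57 km / 0.55 m/s = 5.7e+04/0.55 = 1.036e+05 s = 1.199 d.
First-order decay: C = 14·exp(−0.24·1.199) = 14·0.7499 = 10.5 mg/L.

10.5 mg/L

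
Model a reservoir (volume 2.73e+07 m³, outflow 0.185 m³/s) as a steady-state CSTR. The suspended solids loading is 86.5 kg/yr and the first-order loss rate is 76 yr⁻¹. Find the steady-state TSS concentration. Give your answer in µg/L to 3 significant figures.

Outflow Q = 0.185 m³/s × 3.156e+07 s/yr = 5.838e+06 m³/yr.
Steady-state CSTR mass balance: W = Q·C + k·V·C, so C = W/(Q + kV).
Q + kV = 5.838e+06 + 76·2.73e+07 = 2.081e+09 m³/yr.
C = 86.5/2.081e+09 = 4.157e-08 kg/m³ = 4.157e-05 mg/L = 0.04157 µg/L.

0.0416 µg/L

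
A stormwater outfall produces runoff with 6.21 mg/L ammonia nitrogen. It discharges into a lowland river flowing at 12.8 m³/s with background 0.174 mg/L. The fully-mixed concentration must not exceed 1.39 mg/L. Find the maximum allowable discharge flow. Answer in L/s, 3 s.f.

3230 L/s

Mass balance at complete mixing: C_std·(Q_w + Q_r) = Q_w·C_e + Q_r·C_b.
Rearranging, Q_w = Q_r·(C_std − C_b)/(C_e − C_std) = 12.8·(1.39 − 0.174) / (6.21 − 1.39) = 3.229 m³/s.
= 3229 L/s.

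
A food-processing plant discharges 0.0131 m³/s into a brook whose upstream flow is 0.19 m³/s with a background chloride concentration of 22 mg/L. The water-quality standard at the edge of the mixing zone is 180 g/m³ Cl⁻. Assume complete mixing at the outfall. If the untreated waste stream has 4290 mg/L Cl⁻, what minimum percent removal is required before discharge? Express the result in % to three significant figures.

42.4 %

Mass balance: 180·0.2031 = 0.0131·Cₑ + 0.19·22.
Cₑ = (36.56 − 4.18) / 0.0131 = 2472 mg/L.
Required removal = 1 − 2472/4290 = 42.39 %.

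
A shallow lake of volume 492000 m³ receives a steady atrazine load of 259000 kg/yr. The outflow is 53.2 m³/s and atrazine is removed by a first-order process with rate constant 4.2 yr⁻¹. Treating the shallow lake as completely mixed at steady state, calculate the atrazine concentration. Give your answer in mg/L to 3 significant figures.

Outflow Q = 53.2 m³/s × 3.156e+07 s/yr = 1.679e+09 m³/yr.
Steady-state CSTR mass balance: W = Q·C + k·V·C, so C = W/(Q + kV).
Q + kV = 1.679e+09 + 4.2·492000 = 1.681e+09 m³/yr.
C = 259000/1.681e+09 = 0.0001541 kg/m³ = 0.1541 mg/L.

0.154 mg/L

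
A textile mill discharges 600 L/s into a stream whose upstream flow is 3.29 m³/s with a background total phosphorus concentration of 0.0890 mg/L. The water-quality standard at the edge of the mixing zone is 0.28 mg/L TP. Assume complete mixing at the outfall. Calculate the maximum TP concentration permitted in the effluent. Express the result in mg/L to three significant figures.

600 L/s = 0.6 m³/s.
Mass balance: 0.28·3.89 = 0.6·Cₑ + 3.29·0.089.
Cₑ = (1.089 − 0.2928) / 0.6 = 1.327 mg/L.

1.33 mg/L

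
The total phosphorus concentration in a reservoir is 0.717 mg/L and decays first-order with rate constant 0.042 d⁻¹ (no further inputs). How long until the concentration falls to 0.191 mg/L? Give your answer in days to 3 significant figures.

t = ln(C₀/C)/k = ln(0.717/0.191)/0.042 = 1.323/0.042 = 31.5 d.

31.5 d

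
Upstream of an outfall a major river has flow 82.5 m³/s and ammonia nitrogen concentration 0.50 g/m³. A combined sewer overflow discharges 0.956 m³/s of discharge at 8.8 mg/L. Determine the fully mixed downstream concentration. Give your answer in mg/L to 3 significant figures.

Flow-weighted mixing gives C = (0.956·8.8 + 82.5·0.5) / (0.956 + 82.5) = 49.66/83.46 = 0.5951 mg/L.

0.595 mg/L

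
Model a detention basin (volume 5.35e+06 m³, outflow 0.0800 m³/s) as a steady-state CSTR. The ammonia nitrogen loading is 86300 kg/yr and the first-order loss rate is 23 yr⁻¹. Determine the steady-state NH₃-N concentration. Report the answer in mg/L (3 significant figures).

Outflow Q = 0.0800 m³/s × 3.156e+07 s/yr = 2.525e+06 m³/yr.
Steady-state CSTR mass balance: W = Q·C + k·V·C, so C = W/(Q + kV).
Q + kV = 2.525e+06 + 23·5.35e+06 = 1.256e+08 m³/yr.
C = 86300/1.256e+08 = 0.0006872 kg/m³ = 0.6872 mg/L.

0.687 mg/L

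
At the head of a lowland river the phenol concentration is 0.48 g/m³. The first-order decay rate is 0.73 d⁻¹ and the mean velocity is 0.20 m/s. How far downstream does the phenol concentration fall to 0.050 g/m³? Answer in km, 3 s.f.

53.5 km

From C = C₀·e^(−kt), t = ln(C₀/C)/k = ln(0.48/0.050)/0.73 = 2.262/0.73 = 3.098 d.
Distance = v·t = 0.20 m/s × 2.677e+05 s = 5.354e+04 m = 53.54 km.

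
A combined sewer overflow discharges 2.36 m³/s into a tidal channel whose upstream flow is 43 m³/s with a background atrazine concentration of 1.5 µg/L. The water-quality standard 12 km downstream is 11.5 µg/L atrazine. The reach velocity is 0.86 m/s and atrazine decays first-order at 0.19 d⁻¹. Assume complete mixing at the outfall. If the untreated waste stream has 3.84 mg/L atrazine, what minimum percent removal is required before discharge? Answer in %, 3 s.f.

94.8 %

1.5 µg/L = 0.0015 mg/L.
11.5 µg/L = 0.0115 mg/L.
Travel time to the compliance point: t = 1.2e+04/0.86 = 1.395e+04 s = 0.1615 d; decay factor exp(−0.19·0.1615) = 0.9698.
So the concentration just after mixing may be at most 0.0115/0.9698 = 0.01186 mg/L.
Mass balance: 0.01186·45.36 = 2.36·Cₑ + 43·0.0015.
Cₑ = (0.5379 − 0.0645) / 2.36 = 0.2006 mg/L.
Required removal = 1 − 0.2006/3.84 = 94.78 %.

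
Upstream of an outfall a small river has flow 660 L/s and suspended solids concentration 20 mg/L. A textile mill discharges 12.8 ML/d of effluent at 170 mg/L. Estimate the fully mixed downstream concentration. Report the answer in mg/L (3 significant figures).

47.5 mg/L

12.8 ML/d = 0.1481 m³/s.
660 L/s = 0.66 m³/s.
Conservation of mass across the mixing zone: C = (0.1481·170 + 0.66·20) / (0.1481 + 0.66) = 38.39/0.8081 = 47.5 mg/L.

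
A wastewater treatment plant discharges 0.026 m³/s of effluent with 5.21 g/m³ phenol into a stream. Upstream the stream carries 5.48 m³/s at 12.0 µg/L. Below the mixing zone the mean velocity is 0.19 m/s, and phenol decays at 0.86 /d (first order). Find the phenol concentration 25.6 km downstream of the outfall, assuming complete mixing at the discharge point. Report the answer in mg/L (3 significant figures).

0.00956 mg/L

12.0 µg/L = 0.012 mg/L.
After complete mixing, C₀ = (0.026·5.21 + 5.48·0.012) / 5.506 = 0.03655 mg/L.
Travel time t = 2.56e+04 m / 0.19 m/s = 1.347e+05 s = 1.559 d.
C = 0.03655·exp(−0.86·1.559) = 0.03655·0.2615 = 0.009558 mg/L.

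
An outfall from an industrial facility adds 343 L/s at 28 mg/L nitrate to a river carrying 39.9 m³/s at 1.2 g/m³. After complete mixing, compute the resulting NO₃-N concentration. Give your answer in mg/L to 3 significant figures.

1.43 mg/L

343 L/s = 0.343 m³/s.
Flow-weighted mixing gives C = (0.343·28 + 39.9·1.2) / (0.343 + 39.9) = 57.48/40.24 = 1.428 mg/L.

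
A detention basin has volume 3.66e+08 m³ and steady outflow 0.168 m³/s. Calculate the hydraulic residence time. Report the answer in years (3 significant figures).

Q = 0.168 m³/s × 3.156e+07 s/yr = 5.302e+06 m³/yr.
Hydraulic residence time τ = V/Q = 3.66e+08/5.302e+06 = 69.03 yr.

69.0 yr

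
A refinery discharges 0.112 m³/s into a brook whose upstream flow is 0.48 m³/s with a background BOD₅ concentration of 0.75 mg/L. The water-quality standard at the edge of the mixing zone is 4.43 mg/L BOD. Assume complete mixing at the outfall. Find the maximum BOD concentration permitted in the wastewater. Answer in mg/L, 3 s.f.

20.2 mg/L

Mass balance: 4.43·0.592 = 0.112·Cₑ + 0.48·0.75.
Cₑ = (2.623 − 0.36) / 0.112 = 20.2 mg/L.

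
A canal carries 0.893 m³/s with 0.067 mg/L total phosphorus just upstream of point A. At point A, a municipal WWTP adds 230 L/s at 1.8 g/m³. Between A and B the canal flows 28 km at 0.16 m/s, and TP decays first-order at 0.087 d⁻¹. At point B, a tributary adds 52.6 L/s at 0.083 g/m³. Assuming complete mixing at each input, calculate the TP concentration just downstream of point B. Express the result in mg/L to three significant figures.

230 L/s = 0.23 m³/s.
After input A: C = (0.893·0.067 + 0.23·1.8) / 1.123 = 0.4219 mg/L.
Over the 28 km reach to input B (t = 1.75e+05 s = 2.025 d), decay gives C = 0.4219·exp(−0.087·2.025) = 0.3538 mg/L.
52.6 L/s = 0.0526 m³/s.
After input B: C = (1.123·0.3538 + 0.0526·0.083) / 1.176 = 0.3416 mg/L.

0.342 mg/L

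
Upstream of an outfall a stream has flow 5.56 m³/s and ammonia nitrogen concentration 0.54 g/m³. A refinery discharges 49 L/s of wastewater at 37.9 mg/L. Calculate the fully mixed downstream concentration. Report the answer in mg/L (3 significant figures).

0.866 mg/L

49 L/s = 0.049 m³/s.
Conservation of mass across the mixing zone: C = (0.049·37.9 + 5.56·0.54) / (0.049 + 5.56) = 4.86/5.609 = 0.8664 mg/L.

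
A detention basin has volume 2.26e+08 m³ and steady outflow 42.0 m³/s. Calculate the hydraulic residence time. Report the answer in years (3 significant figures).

Q = 42.0 m³/s × 3.156e+07 s/yr = 1.325e+09 m³/yr.
Hydraulic residence time τ = V/Q = 2.26e+08/1.325e+09 = 0.1705 yr.

0.171 yr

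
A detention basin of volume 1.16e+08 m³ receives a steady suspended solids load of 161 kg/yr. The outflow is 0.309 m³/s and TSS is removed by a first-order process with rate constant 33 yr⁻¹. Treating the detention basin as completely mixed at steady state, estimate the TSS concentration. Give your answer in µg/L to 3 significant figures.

Outflow Q = 0.309 m³/s × 3.156e+07 s/yr = 9.751e+06 m³/yr.
Steady-state CSTR mass balance: W = Q·C + k·V·C, so C = W/(Q + kV).
Q + kV = 9.751e+06 + 33·1.16e+08 = 3.838e+09 m³/yr.
C = 161/3.838e+09 = 4.195e-08 kg/m³ = 4.195e-05 mg/L = 0.04195 µg/L.

0.0420 µg/L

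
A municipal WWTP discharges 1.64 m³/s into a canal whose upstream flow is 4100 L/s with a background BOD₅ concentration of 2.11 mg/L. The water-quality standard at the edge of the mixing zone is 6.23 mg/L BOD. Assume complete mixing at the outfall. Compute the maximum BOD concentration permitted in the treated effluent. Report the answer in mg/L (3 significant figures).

4100 L/s = 4.1 m³/s.
Mass balance: 6.23·5.74 = 1.64·Cₑ + 4.1·2.11.
Cₑ = (35.76 − 8.651) / 1.64 = 16.53 mg/L.

16.5 mg/L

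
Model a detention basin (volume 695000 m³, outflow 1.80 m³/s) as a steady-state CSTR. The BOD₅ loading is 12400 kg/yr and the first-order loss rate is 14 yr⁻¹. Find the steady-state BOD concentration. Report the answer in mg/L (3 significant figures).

Outflow Q = 1.80 m³/s × 3.156e+07 s/yr = 5.68e+07 m³/yr.
Steady-state CSTR mass balance: W = Q·C + k·V·C, so C = W/(Q + kV).
Q + kV = 5.68e+07 + 14·695000 = 6.653e+07 m³/yr.
C = 12400/6.653e+07 = 0.0001864 kg/m³ = 0.1864 mg/L.

0.186 mg/L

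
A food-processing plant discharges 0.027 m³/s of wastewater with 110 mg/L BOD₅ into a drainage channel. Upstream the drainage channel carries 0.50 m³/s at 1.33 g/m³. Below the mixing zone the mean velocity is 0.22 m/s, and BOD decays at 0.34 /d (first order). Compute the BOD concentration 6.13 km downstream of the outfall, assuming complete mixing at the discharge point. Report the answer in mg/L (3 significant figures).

6.18 mg/L

After complete mixing, C₀ = (0.027·110 + 0.5·1.33) / 0.527 = 6.898 mg/L.
Travel time t = 6130 m / 0.22 m/s = 2.786e+04 s = 0.3225 d.
C = 6.898·exp(−0.34·0.3225) = 6.898·0.8961 = 6.181 mg/L.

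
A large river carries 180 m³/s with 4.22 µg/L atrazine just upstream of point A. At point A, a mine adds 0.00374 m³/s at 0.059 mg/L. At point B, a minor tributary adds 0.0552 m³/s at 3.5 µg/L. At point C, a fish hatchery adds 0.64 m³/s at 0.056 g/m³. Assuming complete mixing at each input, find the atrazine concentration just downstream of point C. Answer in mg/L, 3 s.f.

0.00440 mg/L

4.22 µg/L = 0.00422 mg/L.
After input A: C = (180·0.00422 + 0.00374·0.059) / 180 = 0.004221 mg/L.
3.5 µg/L = 0.0035 mg/L.
After input B: C = (180·0.004221 + 0.0552·0.0035) / 180.1 = 0.004221 mg/L.
After input C: C = (180.1·0.004221 + 0.64·0.056) / 180.7 = 0.004404 mg/L.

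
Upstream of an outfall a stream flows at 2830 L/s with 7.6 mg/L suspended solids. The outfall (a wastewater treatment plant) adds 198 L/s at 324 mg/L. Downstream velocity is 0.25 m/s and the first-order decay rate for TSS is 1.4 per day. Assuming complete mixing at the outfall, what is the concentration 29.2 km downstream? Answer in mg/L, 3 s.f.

198 L/s = 0.198 m³/s.
2830 L/s = 2.83 m³/s.
After complete mixing, C₀ = (0.198·324 + 2.83·7.6) / 3.028 = 28.29 mg/L.
Travel time t = 2.92e+04 m / 0.25 m/s = 1.168e+05 s = 1.352 d.
C = 28.29·exp(−1.4·1.352) = 28.29·0.1507 = 4.263 mg/L.

4.26 mg/L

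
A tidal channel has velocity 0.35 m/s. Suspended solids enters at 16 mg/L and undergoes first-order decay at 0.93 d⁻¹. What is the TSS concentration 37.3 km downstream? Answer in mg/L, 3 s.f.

Travel time t = 37.3 km / 0.35 m/s = 3.73e+04/0.35 = 1.066e+05 s = 1.233 d.
First-order decay: C = 16·exp(−0.93·1.233) = 16·0.3175 = 5.081 mg/L.

5.08 mg/L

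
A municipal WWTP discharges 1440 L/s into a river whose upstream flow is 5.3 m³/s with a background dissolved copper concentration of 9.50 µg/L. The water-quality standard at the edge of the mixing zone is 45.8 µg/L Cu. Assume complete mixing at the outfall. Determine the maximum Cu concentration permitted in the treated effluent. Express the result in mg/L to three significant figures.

0.179 mg/L

1440 L/s = 1.44 m³/s.
9.50 µg/L = 0.0095 mg/L.
45.8 µg/L = 0.0458 mg/L.
Mass balance: 0.0458·6.74 = 1.44·Cₑ + 5.3·0.0095.
Cₑ = (0.3087 − 0.05035) / 1.44 = 0.1794 mg/L.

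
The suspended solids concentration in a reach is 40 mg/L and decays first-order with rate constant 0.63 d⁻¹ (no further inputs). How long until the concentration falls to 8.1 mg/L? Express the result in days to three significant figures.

2.53 d

t = ln(C₀/C)/k = ln(40/8.1)/0.63 = 1.597/0.63 = 2.535 d.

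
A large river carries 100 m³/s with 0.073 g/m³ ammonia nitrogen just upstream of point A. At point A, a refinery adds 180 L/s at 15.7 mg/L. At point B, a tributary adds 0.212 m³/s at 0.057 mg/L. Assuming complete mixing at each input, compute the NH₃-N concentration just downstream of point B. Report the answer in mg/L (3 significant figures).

0.101 mg/L

180 L/s = 0.18 m³/s.
After input A: C = (100·0.073 + 0.18·15.7) / 100.2 = 0.1011 mg/L.
After input B: C = (100.2·0.1011 + 0.212·0.057) / 100.4 = 0.101 mg/L.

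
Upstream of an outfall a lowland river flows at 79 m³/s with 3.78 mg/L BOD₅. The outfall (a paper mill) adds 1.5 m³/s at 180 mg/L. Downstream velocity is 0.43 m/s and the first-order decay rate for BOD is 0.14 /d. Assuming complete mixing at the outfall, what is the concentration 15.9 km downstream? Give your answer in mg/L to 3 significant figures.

After complete mixing, C₀ = (1.5·180 + 79·3.78) / 80.5 = 7.064 mg/L.
Travel time t = 1.59e+04 m / 0.43 m/s = 3.698e+04 s = 0.428 d.
C = 7.064·exp(−0.14·0.428) = 7.064·0.9418 = 6.653 mg/L.

6.65 mg/L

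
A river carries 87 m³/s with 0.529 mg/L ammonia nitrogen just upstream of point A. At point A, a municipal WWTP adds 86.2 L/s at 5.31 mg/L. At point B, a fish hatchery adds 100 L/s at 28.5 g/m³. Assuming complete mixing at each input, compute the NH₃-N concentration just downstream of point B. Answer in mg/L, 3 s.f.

0.566 mg/L

86.2 L/s = 0.0862 m³/s.
After input A: C = (87·0.529 + 0.0862·5.31) / 87.09 = 0.5337 mg/L.
100 L/s = 0.1 m³/s.
After input B: C = (87.09·0.5337 + 0.1·28.5) / 87.19 = 0.5658 mg/L.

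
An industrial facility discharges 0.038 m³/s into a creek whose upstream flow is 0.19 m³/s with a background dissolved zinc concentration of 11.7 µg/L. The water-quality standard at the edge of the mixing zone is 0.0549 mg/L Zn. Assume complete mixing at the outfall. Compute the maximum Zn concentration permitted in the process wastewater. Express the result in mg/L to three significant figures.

0.271 mg/L

11.7 µg/L = 0.0117 mg/L.
Mass balance: 0.0549·0.228 = 0.038·Cₑ + 0.19·0.0117.
Cₑ = (0.01252 − 0.002223) / 0.038 = 0.2709 mg/L.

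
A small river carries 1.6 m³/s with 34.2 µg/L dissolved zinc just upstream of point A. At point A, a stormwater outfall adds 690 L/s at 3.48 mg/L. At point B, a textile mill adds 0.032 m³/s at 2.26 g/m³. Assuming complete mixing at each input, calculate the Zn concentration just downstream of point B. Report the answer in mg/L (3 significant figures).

1.09 mg/L

34.2 µg/L = 0.0342 mg/L.
690 L/s = 0.69 m³/s.
After input A: C = (1.6·0.0342 + 0.69·3.48) / 2.29 = 1.072 mg/L.
After input B: C = (2.29·1.072 + 0.032·2.26) / 2.322 = 1.089 mg/L.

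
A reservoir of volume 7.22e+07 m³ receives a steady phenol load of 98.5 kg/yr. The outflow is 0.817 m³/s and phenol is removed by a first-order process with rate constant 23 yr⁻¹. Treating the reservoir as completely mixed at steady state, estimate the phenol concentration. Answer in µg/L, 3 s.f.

0.0584 µg/L

Outflow Q = 0.817 m³/s × 3.156e+07 s/yr = 2.578e+07 m³/yr.
Steady-state CSTR mass balance: W = Q·C + k·V·C, so C = W/(Q + kV).
Q + kV = 2.578e+07 + 23·7.22e+07 = 1.686e+09 m³/yr.
C = 98.5/1.686e+09 = 5.841e-08 kg/m³ = 5.841e-05 mg/L = 0.05841 µg/L.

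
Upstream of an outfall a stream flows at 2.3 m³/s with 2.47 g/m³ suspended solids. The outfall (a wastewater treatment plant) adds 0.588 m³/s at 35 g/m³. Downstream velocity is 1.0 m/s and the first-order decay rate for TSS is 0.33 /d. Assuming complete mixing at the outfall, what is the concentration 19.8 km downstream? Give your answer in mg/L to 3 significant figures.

After complete mixing, C₀ = (0.588·35 + 2.3·2.47) / 2.888 = 9.093 mg/L.
Travel time t = 1.98e+04 m / 1.0 m/s = 1.98e+04 s = 0.2292 d.
C = 9.093·exp(−0.33·0.2292) = 9.093·0.9272 = 8.431 mg/L.

8.43 mg/L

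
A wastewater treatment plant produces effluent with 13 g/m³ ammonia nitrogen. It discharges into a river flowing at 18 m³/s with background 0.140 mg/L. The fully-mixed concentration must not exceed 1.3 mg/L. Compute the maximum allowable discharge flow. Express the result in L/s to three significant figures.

Mass balance at complete mixing: C_std·(Q_w + Q_r) = Q_w·C_e + Q_r·C_b.
Rearranging, Q_w = Q_r·(C_std − C_b)/(C_e − C_std) = 18·(1.3 − 0.14) / (13 − 1.3) = 1.785 m³/s.
= 1785 L/s.

1780 L/s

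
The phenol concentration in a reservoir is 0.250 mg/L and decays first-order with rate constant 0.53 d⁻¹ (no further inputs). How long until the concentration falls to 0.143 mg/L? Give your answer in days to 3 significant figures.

t = ln(C₀/C)/k = ln(0.250/0.143)/0.53 = 0.5586/0.53 = 1.054 d.

1.05 d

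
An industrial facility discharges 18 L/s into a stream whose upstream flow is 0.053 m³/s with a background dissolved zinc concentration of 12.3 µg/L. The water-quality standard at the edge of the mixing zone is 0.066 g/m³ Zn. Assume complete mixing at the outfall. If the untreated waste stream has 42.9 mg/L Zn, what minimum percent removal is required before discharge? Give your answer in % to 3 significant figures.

99.5 %

18 L/s = 0.018 m³/s.
12.3 µg/L = 0.0123 mg/L.
Mass balance: 0.066·0.071 = 0.018·Cₑ + 0.053·0.0123.
Cₑ = (0.004686 − 0.0006519) / 0.018 = 0.2241 mg/L.
Required removal = 1 − 0.2241/42.9 = 99.48 %.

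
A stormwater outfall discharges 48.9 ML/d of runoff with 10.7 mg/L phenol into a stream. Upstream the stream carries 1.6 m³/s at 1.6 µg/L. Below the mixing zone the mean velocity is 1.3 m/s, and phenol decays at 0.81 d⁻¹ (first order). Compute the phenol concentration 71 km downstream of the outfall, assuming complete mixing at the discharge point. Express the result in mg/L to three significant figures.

48.9 ML/d = 0.566 m³/s.
1.6 µg/L = 0.0016 mg/L.
After complete mixing, C₀ = (0.566·10.7 + 1.6·0.0016) / 2.166 = 2.797 mg/L.
Travel time t = 7.1e+04 m / 1.3 m/s = 5.462e+04 s = 0.6321 d.
C = 2.797·exp(−0.81·0.6321) = 2.797·0.5993 = 1.676 mg/L.

1.68 mg/L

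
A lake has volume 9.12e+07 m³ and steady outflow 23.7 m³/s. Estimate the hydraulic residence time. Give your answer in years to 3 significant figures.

Q = 23.7 m³/s × 3.156e+07 s/yr = 7.479e+08 m³/yr.
Hydraulic residence time τ = V/Q = 9.12e+07/7.479e+08 = 0.1219 yr.

0.122 yr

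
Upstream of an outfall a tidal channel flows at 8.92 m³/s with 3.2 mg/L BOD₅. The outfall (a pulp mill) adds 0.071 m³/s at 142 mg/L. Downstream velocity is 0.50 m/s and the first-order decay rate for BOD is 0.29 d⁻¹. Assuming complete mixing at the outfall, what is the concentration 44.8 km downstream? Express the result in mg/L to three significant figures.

3.18 mg/L

After complete mixing, C₀ = (0.071·142 + 8.92·3.2) / 8.991 = 4.296 mg/L.
Travel time t = 4.48e+04 m / 0.50 m/s = 8.96e+04 s = 1.037 d.
C = 4.296·exp(−0.29·1.037) = 4.296·0.7403 = 3.18 mg/L.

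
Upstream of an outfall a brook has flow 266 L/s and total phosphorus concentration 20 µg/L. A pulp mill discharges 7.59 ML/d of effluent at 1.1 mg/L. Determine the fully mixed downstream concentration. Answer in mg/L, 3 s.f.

0.288 mg/L

7.59 ML/d = 0.08785 m³/s.
266 L/s = 0.266 m³/s.
20 µg/L = 0.02 mg/L.
Conservation of mass across the mixing zone: C = (0.08785·1.1 + 0.266·0.02) / (0.08785 + 0.266) = 0.102/0.3538 = 0.2881 mg/L.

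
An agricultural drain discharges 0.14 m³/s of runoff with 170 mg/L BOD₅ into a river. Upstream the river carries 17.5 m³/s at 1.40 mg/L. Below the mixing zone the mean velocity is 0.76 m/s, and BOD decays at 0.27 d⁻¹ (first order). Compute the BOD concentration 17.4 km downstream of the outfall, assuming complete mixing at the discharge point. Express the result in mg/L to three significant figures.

After complete mixing, C₀ = (0.14·170 + 17.5·1.4) / 17.64 = 2.738 mg/L.
Travel time t = 1.74e+04 m / 0.76 m/s = 2.289e+04 s = 0.265 d.
C = 2.738·exp(−0.27·0.265) = 2.738·0.931 = 2.549 mg/L.

2.55 mg/L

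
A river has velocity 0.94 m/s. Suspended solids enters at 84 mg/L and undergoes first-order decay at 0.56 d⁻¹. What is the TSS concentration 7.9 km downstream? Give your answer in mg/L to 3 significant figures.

Travel time t = 7.9 km / 0.94 m/s = 7900/0.94 = 8404 s = 0.09727 d.
First-order decay: C = 84·exp(−0.56·0.09727) = 84·0.947 = 79.55 mg/L.

79.5 mg/L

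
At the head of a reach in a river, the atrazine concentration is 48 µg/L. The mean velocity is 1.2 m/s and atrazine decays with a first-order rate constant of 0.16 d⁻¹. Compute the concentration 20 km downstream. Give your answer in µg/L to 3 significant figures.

46.5 µg/L

Travel time t = 20 km / 1.2 m/s = 2e+04/1.2 = 1.667e+04 s = 0.1929 d.
First-order decay: C = 48·exp(−0.16·0.1929) = 48·0.9696 = 46.54 µg/L.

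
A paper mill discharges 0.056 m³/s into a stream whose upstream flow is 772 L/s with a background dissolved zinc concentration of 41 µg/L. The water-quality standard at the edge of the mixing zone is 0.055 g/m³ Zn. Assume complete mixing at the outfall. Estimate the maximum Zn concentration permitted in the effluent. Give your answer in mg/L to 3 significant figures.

772 L/s = 0.772 m³/s.
41 µg/L = 0.041 mg/L.
Mass balance: 0.055·0.828 = 0.056·Cₑ + 0.772·0.041.
Cₑ = (0.04554 − 0.03165) / 0.056 = 0.248 mg/L.

0.248 mg/L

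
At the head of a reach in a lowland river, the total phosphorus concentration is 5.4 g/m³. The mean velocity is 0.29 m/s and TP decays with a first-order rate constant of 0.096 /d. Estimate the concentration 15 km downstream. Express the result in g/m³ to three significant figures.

5.10 g/m³

Travel time t = 15 km / 0.29 m/s = 1.5e+04/0.29 = 5.172e+04 s = 0.5987 d.
First-order decay: C = 5.4·exp(−0.096·0.5987) = 5.4·0.9441 = 5.098 g/m³.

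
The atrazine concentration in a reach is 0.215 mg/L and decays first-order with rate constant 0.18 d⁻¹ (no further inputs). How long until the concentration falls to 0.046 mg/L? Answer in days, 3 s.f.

8.57 d

t = ln(C₀/C)/k = ln(0.215/0.046)/0.18 = 1.542/0.18 = 8.567 d.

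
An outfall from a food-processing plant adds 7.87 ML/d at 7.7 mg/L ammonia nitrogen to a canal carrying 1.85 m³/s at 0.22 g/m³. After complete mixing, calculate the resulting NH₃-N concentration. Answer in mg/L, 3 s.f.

0.571 mg/L

7.87 ML/d = 0.09109 m³/s.
Conservation of mass across the mixing zone: C = (0.09109·7.7 + 1.85·0.22) / (0.09109 + 1.85) = 1.108/1.941 = 0.571 mg/L.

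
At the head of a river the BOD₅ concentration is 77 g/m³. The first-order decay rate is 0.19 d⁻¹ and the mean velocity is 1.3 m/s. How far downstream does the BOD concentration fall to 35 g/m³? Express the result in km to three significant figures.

466 km

From C = C₀·e^(−kt), t = ln(C₀/C)/k = ln(77/35)/0.19 = 0.7885/0.19 = 4.15 d.
Distance = v·t = 1.3 m/s × 3.585e+05 s = 4.661e+05 m = 466.1 km.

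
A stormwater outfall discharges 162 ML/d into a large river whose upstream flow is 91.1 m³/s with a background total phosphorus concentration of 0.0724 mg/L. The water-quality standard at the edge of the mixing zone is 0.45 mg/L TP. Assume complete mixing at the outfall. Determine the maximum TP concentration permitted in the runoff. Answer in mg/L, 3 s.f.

162 ML/d = 1.875 m³/s.
Mass balance: 0.45·92.97 = 1.875·Cₑ + 91.1·0.0724.
Cₑ = (41.84 − 6.596) / 1.875 = 18.8 mg/L.

18.8 mg/L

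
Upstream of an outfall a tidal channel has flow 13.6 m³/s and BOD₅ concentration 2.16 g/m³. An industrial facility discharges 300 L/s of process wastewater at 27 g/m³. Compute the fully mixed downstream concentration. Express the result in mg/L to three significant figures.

300 L/s = 0.3 m³/s.
Flow-weighted mixing gives C = (0.3·27 + 13.6·2.16) / (0.3 + 13.6) = 37.48/13.9 = 2.696 mg/L.

2.70 mg/L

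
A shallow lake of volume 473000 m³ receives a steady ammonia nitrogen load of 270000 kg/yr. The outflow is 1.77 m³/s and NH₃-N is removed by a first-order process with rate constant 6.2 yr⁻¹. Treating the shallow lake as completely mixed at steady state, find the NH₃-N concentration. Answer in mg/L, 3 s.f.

Outflow Q = 1.77 m³/s × 3.156e+07 s/yr = 5.586e+07 m³/yr.
Steady-state CSTR mass balance: W = Q·C + k·V·C, so C = W/(Q + kV).
Q + kV = 5.586e+07 + 6.2·473000 = 5.879e+07 m³/yr.
C = 270000/5.879e+07 = 0.004593 kg/m³ = 4.593 mg/L.

4.59 mg/L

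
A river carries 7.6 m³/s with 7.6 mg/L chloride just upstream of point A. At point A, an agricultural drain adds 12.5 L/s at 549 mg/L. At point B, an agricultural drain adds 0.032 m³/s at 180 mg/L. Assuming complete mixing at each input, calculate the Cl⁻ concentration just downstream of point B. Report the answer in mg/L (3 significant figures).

12.5 L/s = 0.0125 m³/s.
After input A: C = (7.6·7.6 + 0.0125·549) / 7.612 = 8.489 mg/L.
After input B: C = (7.612·8.489 + 0.032·180) / 7.644 = 9.207 mg/L.

9.21 mg/L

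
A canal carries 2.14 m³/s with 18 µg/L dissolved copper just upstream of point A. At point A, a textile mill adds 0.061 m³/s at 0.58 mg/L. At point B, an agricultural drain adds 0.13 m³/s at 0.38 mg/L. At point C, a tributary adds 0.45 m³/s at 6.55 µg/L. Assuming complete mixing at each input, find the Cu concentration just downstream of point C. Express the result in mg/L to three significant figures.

0.0454 mg/L

18 µg/L = 0.018 mg/L.
After input A: C = (2.14·0.018 + 0.061·0.58) / 2.201 = 0.03358 mg/L.
After input B: C = (2.201·0.03358 + 0.13·0.38) / 2.331 = 0.0529 mg/L.
6.55 µg/L = 0.00655 mg/L.
After input C: C = (2.331·0.0529 + 0.45·0.00655) / 2.781 = 0.0454 mg/L.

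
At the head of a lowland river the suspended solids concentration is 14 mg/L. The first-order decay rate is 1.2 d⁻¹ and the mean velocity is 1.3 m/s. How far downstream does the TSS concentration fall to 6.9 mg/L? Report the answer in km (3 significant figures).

66.2 km

From C = C₀·e^(−kt), t = ln(C₀/C)/k = ln(14/6.9)/1.2 = 0.7075/1.2 = 0.5896 d.
Distance = v·t = 1.3 m/s × 5.094e+04 s = 6.623e+04 m = 66.23 km.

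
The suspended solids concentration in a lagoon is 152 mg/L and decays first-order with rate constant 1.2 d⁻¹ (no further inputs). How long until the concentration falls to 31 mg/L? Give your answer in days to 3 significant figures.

1.32 d

t = ln(C₀/C)/k = ln(152/31)/1.2 = 1.59/1.2 = 1.325 d.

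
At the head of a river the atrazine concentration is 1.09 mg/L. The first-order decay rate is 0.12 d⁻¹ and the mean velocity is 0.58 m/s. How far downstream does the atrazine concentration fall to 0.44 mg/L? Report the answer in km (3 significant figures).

379 km

From C = C₀·e^(−kt), t = ln(C₀/C)/k = ln(1.09/0.44)/0.12 = 0.9072/0.12 = 7.56 d.
Distance = v·t = 0.58 m/s × 6.532e+05 s = 3.788e+05 m = 378.8 km.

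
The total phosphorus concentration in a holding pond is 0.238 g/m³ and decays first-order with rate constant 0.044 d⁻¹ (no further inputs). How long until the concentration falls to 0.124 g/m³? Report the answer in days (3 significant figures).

14.8 d

t = ln(C₀/C)/k = ln(0.238/0.124)/0.044 = 0.652/0.044 = 14.82 d.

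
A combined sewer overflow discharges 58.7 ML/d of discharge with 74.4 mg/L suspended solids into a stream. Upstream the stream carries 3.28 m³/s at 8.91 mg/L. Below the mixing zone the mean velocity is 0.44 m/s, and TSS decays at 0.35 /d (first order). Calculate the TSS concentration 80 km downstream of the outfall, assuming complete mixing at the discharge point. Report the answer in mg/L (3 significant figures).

58.7 ML/d = 0.6794 m³/s.
After complete mixing, C₀ = (0.6794·74.4 + 3.28·8.91) / 3.959 = 20.15 mg/L.
Travel time t = 8e+04 m / 0.44 m/s = 1.818e+05 s = 2.104 d.
C = 20.15·exp(−0.35·2.104) = 20.15·0.4788 = 9.646 mg/L.

9.65 mg/L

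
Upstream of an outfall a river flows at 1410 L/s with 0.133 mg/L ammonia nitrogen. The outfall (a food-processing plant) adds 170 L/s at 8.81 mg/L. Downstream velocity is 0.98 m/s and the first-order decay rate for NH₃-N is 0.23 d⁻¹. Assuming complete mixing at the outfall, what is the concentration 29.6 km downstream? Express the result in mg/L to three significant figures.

170 L/s = 0.17 m³/s.
1410 L/s = 1.41 m³/s.
After complete mixing, C₀ = (0.17·8.81 + 1.41·0.133) / 1.58 = 1.067 mg/L.
Travel time t = 2.96e+04 m / 0.98 m/s = 3.02e+04 s = 0.3496 d.
C = 1.067·exp(−0.23·0.3496) = 1.067·0.9227 = 0.9842 mg/L.

0.984 mg/L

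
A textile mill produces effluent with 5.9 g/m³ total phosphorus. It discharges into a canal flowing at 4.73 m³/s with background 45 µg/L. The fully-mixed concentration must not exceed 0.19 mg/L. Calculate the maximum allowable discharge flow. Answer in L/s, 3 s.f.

45 µg/L = 0.045 mg/L.
Mass balance at complete mixing: C_std·(Q_w + Q_r) = Q_w·C_e + Q_r·C_b.
Rearranging, Q_w = Q_r·(C_std − C_b)/(C_e − C_std) = 4.73·(0.19 − 0.045) / (5.9 − 0.19) = 0.1201 m³/s.
= 120.1 L/s.

120 L/s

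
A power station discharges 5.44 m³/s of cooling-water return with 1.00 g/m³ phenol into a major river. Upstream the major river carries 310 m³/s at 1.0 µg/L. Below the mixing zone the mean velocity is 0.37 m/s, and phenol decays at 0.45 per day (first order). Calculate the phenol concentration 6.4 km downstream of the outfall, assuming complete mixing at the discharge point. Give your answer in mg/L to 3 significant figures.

1.0 µg/L = 0.001 mg/L.
After complete mixing, C₀ = (5.44·1 + 310·0.001) / 315.4 = 0.01823 mg/L.
Travel time t = 6400 m / 0.37 m/s = 1.73e+04 s = 0.2002 d.
C = 0.01823·exp(−0.45·0.2002) = 0.01823·0.9138 = 0.01666 mg/L.

0.0167 mg/L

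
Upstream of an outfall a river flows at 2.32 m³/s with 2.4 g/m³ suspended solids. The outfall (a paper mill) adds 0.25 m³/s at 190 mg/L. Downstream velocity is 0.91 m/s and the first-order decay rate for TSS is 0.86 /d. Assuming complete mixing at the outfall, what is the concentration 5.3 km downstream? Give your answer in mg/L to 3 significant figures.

After complete mixing, C₀ = (0.25·190 + 2.32·2.4) / 2.57 = 20.65 mg/L.
Travel time t = 5300 m / 0.91 m/s = 5824 s = 0.06741 d.
C = 20.65·exp(−0.86·0.06741) = 20.65·0.9437 = 19.49 mg/L.

19.5 mg/L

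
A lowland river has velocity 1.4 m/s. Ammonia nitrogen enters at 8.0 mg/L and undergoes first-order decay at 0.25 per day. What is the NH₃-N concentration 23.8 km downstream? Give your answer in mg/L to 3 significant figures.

Travel time t = 23.8 km / 1.4 m/s = 2.38e+04/1.4 = 1.7e+04 s = 0.1968 d.
First-order decay: C = 8.0·exp(−0.25·0.1968) = 8.0·0.952 = 7.616 mg/L.

7.62 mg/L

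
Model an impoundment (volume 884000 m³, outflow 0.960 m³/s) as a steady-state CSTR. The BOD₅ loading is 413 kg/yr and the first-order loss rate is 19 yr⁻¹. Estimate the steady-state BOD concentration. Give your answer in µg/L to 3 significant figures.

Outflow Q = 0.960 m³/s × 3.156e+07 s/yr = 3.03e+07 m³/yr.
Steady-state CSTR mass balance: W = Q·C + k·V·C, so C = W/(Q + kV).
Q + kV = 3.03e+07 + 19·884000 = 4.709e+07 m³/yr.
C = 413/4.709e+07 = 8.77e-06 kg/m³ = 0.00877 mg/L = 8.77 µg/L.

8.77 µg/L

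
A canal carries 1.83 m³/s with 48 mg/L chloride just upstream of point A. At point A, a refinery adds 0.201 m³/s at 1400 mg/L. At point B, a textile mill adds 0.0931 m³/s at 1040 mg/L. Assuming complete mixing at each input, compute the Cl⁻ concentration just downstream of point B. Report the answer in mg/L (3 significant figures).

219 mg/L

After input A: C = (1.83·48 + 0.201·1400) / 2.031 = 181.8 mg/L.
After input B: C = (2.031·181.8 + 0.0931·1040) / 2.124 = 219.4 mg/L.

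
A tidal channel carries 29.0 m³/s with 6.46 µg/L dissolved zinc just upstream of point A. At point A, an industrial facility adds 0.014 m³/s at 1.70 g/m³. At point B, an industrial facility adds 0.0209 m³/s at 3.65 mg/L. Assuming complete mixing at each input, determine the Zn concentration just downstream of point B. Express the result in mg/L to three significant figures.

0.00990 mg/L

6.46 µg/L = 0.00646 mg/L.
After input A: C = (29·0.00646 + 0.014·1.7) / 29.01 = 0.007277 mg/L.
After input B: C = (29.01·0.007277 + 0.0209·3.65) / 29.03 = 0.009899 mg/L.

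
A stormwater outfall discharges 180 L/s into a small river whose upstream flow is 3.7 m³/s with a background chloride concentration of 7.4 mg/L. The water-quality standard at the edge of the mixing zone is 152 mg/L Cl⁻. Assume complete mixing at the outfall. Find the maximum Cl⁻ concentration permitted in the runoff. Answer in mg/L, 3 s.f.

3120 mg/L

180 L/s = 0.18 m³/s.
Mass balance: 152·3.88 = 0.18·Cₑ + 3.7·7.4.
Cₑ = (589.8 − 27.38) / 0.18 = 3124 mg/L.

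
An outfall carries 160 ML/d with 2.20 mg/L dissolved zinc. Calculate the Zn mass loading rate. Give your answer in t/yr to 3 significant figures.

129 t/yr

160 ML/d = 1.852 m³/s.
Mass flux = Q·C = 1.852 m³/s × 2.2 g/m³ = 4.074 g/s.
= 4.074 g/s × 31.56 = 128.6 t/yr.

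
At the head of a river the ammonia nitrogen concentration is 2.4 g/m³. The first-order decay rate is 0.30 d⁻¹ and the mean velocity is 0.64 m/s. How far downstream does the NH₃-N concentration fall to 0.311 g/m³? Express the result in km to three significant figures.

From C = C₀·e^(−kt), t = ln(C₀/C)/k = ln(2.4/0.311)/0.30 = 2.043/0.30 = 6.811 d.
Distance = v·t = 0.64 m/s × 5.885e+05 s = 3.766e+05 m = 376.6 km.

377 km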